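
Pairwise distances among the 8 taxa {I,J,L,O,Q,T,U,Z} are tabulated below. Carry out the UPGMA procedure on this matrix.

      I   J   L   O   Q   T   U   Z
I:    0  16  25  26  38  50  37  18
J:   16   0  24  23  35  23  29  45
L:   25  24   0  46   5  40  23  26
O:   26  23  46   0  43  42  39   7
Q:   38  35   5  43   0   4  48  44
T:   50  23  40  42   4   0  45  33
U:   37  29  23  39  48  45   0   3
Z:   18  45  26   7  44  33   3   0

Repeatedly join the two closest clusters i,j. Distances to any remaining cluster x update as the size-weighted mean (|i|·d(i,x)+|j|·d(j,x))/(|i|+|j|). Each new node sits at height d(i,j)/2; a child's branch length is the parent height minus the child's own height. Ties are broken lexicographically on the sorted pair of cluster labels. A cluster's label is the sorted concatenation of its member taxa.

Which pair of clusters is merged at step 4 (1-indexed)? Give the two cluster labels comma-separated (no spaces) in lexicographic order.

step 1: merge (U,Z) at d=3; branch lengths U→3/2, Z→3/2; new cluster UZ
  updated: d(I,UZ)=55/2, d(J,UZ)=37, d(L,UZ)=49/2, d(O,UZ)=23, d(Q,UZ)=46, d(T,UZ)=39
step 2: merge (Q,T) at d=4; branch lengths Q→2, T→2; new cluster QT
  updated: d(I,QT)=44, d(J,QT)=29, d(L,QT)=45/2, d(O,QT)=85/2, d(QT,UZ)=85/2
step 3: merge (I,J) at d=16; branch lengths I→8, J→8; new cluster IJ
  updated: d(IJ,L)=49/2, d(IJ,O)=49/2, d(IJ,QT)=73/2, d(IJ,UZ)=129/4
step 4: merge (L,QT) at d=45/2; branch lengths L→45/4, QT→37/4; new cluster LQT
  updated: d(IJ,LQT)=65/2, d(LQT,O)=131/3, d(LQT,UZ)=73/2
step 5: merge (O,UZ) at d=23; branch lengths O→23/2, UZ→10; new cluster OUZ
  updated: d(IJ,OUZ)=89/3, d(LQT,OUZ)=350/9
step 6: merge (IJ,OUZ) at d=89/3; branch lengths IJ→41/6, OUZ→10/3; new cluster IJOUZ
  updated: d(IJOUZ,LQT)=109/3
step 7: merge (IJOUZ,LQT) at d=109/3; branch lengths IJOUZ→10/3, LQT→83/12; new cluster IJLOQTUZ
final tree: (((I:8,J:8):41/6,(O:23/2,(U:3/2,Z:3/2):10):10/3):10/3,(L:45/4,(Q:2,T:2):37/4):83/12)
total length: 1025/12

L,QT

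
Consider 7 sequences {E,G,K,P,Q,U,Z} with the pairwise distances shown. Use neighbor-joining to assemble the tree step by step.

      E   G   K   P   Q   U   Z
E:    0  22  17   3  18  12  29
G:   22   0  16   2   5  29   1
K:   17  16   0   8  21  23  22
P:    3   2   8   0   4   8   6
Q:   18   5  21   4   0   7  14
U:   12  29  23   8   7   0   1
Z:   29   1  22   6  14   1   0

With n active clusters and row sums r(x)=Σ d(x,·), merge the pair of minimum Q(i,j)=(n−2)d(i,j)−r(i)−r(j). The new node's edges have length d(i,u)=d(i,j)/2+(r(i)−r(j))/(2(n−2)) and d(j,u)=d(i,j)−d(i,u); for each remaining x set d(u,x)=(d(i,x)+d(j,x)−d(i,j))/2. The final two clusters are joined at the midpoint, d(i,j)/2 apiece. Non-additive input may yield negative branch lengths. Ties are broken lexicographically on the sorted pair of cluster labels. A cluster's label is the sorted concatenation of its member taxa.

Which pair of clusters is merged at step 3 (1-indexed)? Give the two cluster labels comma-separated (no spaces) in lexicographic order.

GQ,UZ

step 1: merge (U,Z) at d=1, Q=-148; branch lengths U→6/5, Z→-1/5; new cluster UZ
  updated: d(E,UZ)=20, d(G,UZ)=29/2, d(K,UZ)=22, d(P,UZ)=13/2, d(Q,UZ)=10
step 2: merge (G,Q) at d=5, Q=-195/2; branch lengths G→43/16, Q→37/16; new cluster GQ
  updated: d(E,GQ)=35/2, d(GQ,K)=16, d(GQ,P)=1/2, d(GQ,UZ)=39/4
step 3: merge (GQ,UZ) at d=39/4, Q=-291/4; branch lengths GQ→59/24, UZ→175/24; new cluster GQUZ
  updated: d(E,GQUZ)=111/8, d(GQUZ,K)=113/8, d(GQUZ,P)=-11/8
step 4: merge (E,K) at d=17, Q=-39; branch lengths E→115/16, K→157/16; new cluster EK
  updated: d(EK,GQUZ)=11/2, d(EK,P)=-3
step 5: merge (EK,GQUZ) at d=11/2, Q=-9/8; branch lengths EK→31/16, GQUZ→57/16; new cluster EGKQUZ
  updated: d(EGKQUZ,P)=-79/16
step 6: merge (EGKQUZ,P) at d=-79/16; branch lengths EGKQUZ→-79/32, P→-79/32; new cluster EGKPQUZ
final tree: (((E:115/16,K:157/16):31/16,((G:43/16,Q:37/16):59/24,(U:6/5,Z:-1/5):175/24):57/16):-79/32,P:-79/32)
total length: 533/16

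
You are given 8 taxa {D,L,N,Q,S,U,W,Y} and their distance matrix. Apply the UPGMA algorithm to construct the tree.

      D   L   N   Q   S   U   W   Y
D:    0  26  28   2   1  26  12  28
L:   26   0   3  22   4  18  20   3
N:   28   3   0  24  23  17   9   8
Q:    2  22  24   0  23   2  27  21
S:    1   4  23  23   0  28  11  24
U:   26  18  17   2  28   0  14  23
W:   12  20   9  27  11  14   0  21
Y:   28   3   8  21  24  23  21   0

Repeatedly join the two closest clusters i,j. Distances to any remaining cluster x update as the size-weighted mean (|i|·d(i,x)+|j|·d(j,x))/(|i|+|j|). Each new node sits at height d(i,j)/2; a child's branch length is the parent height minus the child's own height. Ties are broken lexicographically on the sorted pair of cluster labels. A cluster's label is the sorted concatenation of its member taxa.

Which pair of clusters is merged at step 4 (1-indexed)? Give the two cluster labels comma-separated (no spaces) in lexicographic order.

LN,Y

1. join D+S (d=1) ⇒ DS; edges |D|=1/2, |S|=1/2
  updated: d(DS,L)=15, d(DS,N)=51/2, d(DS,Q)=25/2, d(DS,U)=27, d(DS,W)=23/2, d(DS,Y)=26
2. join Q+U (d=2) ⇒ QU; edges |Q|=1, |U|=1
  updated: d(DS,QU)=79/4, d(L,QU)=20, d(N,QU)=41/2, d(QU,W)=41/2, d(QU,Y)=22
3. join L+N (d=3) ⇒ LN; edges |L|=3/2, |N|=3/2
  updated: d(DS,LN)=81/4, d(LN,QU)=81/4, d(LN,W)=29/2, d(LN,Y)=11/2
4. join LN+Y (d=11/2) ⇒ LNY; edges |LN|=5/4, |Y|=11/4
  updated: d(DS,LNY)=133/6, d(LNY,QU)=125/6, d(LNY,W)=50/3
5. join DS+W (d=23/2) ⇒ DSW; edges |DS|=21/4, |W|=23/4
  updated: d(DSW,LNY)=61/3, d(DSW,QU)=20
6. join DSW+QU (d=20) ⇒ DQSUW; edges |DSW|=17/4, |QU|=9
  updated: d(DQSUW,LNY)=308/15
7. join DQSUW+LNY (d=308/15) ⇒ DLNQSUWY; edges |DQSUW|=4/15, |LNY|=451/60
final tree: ((((D:1/2,S:1/2):21/4,W:23/4):17/4,(Q:1,U:1):9):4/15,((L:3/2,N:3/2):5/4,Y:11/4):451/60)
total length: 1261/30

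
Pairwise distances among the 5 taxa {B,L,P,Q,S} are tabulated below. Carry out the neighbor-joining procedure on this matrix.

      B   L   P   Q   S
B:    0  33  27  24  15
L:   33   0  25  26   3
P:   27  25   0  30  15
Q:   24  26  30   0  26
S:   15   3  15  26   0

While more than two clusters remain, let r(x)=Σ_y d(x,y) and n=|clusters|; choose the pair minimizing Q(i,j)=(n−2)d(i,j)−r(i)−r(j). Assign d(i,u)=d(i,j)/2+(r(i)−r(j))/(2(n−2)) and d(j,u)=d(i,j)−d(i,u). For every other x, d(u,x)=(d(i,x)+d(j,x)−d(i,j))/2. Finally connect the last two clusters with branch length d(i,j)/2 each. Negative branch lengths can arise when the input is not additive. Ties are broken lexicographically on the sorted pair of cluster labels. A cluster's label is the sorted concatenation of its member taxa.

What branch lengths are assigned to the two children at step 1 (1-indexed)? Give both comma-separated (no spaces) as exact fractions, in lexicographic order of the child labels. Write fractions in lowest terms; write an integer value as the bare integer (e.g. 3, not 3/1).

iteration 1: select L,S (d=3, Q=-137); attach at lengths (37/6, -19/6); label the merged cluster LS
  updated: d(B,LS)=45/2, d(LS,P)=37/2, d(LS,Q)=49/2
iteration 2: select B,Q (d=24, Q=-104); attach at lengths (43/4, 53/4); label the merged cluster BQ
  updated: d(BQ,LS)=23/2, d(BQ,P)=33/2
iteration 3: select BQ,LS (d=23/2, Q=-93/2); attach at lengths (19/4, 27/4); label the merged cluster BLQS
  updated: d(BLQS,P)=47/4
iteration 4: select BLQS,P (d=47/4); attach at lengths (47/8, 47/8); label the merged cluster BLPQS
final tree: (((B:43/4,Q:53/4):19/4,(L:37/6,S:-19/6):27/4):47/8,P:47/8)
total length: 201/4

37/6,-19/6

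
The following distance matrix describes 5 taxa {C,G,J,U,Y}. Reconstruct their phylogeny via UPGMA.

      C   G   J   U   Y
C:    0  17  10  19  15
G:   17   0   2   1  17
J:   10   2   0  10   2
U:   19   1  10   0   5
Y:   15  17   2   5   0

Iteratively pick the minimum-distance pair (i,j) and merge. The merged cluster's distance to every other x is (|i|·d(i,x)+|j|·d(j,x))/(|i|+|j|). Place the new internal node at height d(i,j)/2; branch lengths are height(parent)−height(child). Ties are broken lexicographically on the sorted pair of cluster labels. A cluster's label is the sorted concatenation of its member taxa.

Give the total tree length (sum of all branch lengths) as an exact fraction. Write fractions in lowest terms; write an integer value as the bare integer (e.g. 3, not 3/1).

21

1. join G+U (d=1) ⇒ GU; edges |G|=1/2, |U|=1/2
  updated: d(C,GU)=18, d(GU,J)=6, d(GU,Y)=11
2. join J+Y (d=2) ⇒ JY; edges |J|=1, |Y|=1
  updated: d(C,JY)=25/2, d(GU,JY)=17/2
3. join GU+JY (d=17/2) ⇒ GJUY; edges |GU|=15/4, |JY|=13/4
  updated: d(C,GJUY)=61/4
4. join C+GJUY (d=61/4) ⇒ CGJUY; edges |C|=61/8, |GJUY|=27/8
final tree: (C:61/8,((G:1/2,U:1/2):15/4,(J:1,Y:1):13/4):27/8)
total length: 21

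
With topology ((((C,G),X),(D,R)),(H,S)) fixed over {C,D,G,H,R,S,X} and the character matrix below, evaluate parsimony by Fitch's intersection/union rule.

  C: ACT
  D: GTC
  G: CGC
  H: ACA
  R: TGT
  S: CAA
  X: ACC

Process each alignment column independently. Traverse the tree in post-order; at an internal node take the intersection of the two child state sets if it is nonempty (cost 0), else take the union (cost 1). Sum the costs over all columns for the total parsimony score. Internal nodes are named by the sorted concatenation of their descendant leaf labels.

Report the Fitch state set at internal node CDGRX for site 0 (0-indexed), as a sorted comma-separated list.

CG@0: {A} ∪ {C} = {A,C} (union, +1)
CGX@0: {A,C} ∩ {A} = {A} (intersection, +0)
DR@0: {G} ∪ {T} = {G,T} (union, +1)
CDGRX@0: {A} ∪ {G,T} = {A,G,T} (union, +1)
HS@0: {A} ∪ {C} = {A,C} (union, +1)
CDGHRSX@0: {A,G,T} ∩ {A,C} = {A} (intersection, +0)
CG@1: {C} ∪ {G} = {C,G} (union, +1)
CGX@1: {C,G} ∩ {C} = {C} (intersection, +0)
DR@1: {T} ∪ {G} = {G,T} (union, +1)
CDGRX@1: {C} ∪ {G,T} = {C,G,T} (union, +1)
HS@1: {C} ∪ {A} = {A,C} (union, +1)
CDGHRSX@1: {C,G,T} ∩ {A,C} = {C} (intersection, +0)
CG@2: {T} ∪ {C} = {C,T} (union, +1)
CGX@2: {C,T} ∩ {C} = {C} (intersection, +0)
DR@2: {C} ∪ {T} = {C,T} (union, +1)
CDGRX@2: {C} ∩ {C,T} = {C} (intersection, +0)
HS@2: {A} ∩ {A} = {A} (intersection, +0)
CDGHRSX@2: {C} ∪ {A} = {A,C} (union, +1)
per-site changes: [4, 4, 3]; total = 11

A,G,T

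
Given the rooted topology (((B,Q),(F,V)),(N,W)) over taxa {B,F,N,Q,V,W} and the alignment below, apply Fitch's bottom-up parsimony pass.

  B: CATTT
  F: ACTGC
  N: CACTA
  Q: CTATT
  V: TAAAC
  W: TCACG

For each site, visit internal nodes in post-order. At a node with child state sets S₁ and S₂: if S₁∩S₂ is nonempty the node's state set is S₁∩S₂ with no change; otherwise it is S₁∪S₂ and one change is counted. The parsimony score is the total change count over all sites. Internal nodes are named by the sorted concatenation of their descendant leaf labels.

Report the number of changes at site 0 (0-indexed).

site 0, node BQ: B={C} ∩ Q={C} → {C} (+0)
site 0, node FV: F={A} ∪ V={T} → {A,T} (+1)
site 0, node BFQV: BQ={C} ∪ FV={A,T} → {A,C,T} (+1)
site 0, node NW: N={C} ∪ W={T} → {C,T} (+1)
site 0, node BFNQVW: BFQV={A,C,T} ∩ NW={C,T} → {C,T} (+0)
site 1, node BQ: B={A} ∪ Q={T} → {A,T} (+1)
site 1, node FV: F={C} ∪ V={A} → {A,C} (+1)
site 1, node BFQV: BQ={A,T} ∩ FV={A,C} → {A} (+0)
site 1, node NW: N={A} ∪ W={C} → {A,C} (+1)
site 1, node BFNQVW: BFQV={A} ∩ NW={A,C} → {A} (+0)
site 2, node BQ: B={T} ∪ Q={A} → {A,T} (+1)
site 2, node FV: F={T} ∪ V={A} → {A,T} (+1)
site 2, node BFQV: BQ={A,T} ∩ FV={A,T} → {A,T} (+0)
site 2, node NW: N={C} ∪ W={A} → {A,C} (+1)
site 2, node BFNQVW: BFQV={A,T} ∩ NW={A,C} → {A} (+0)
site 3, node BQ: B={T} ∩ Q={T} → {T} (+0)
site 3, node FV: F={G} ∪ V={A} → {A,G} (+1)
site 3, node BFQV: BQ={T} ∪ FV={A,G} → {A,G,T} (+1)
site 3, node NW: N={T} ∪ W={C} → {C,T} (+1)
site 3, node BFNQVW: BFQV={A,G,T} ∩ NW={C,T} → {T} (+0)
site 4, node BQ: B={T} ∩ Q={T} → {T} (+0)
site 4, node FV: F={C} ∩ V={C} → {C} (+0)
site 4, node BFQV: BQ={T} ∪ FV={C} → {C,T} (+1)
site 4, node NW: N={A} ∪ W={G} → {A,G} (+1)
site 4, node BFNQVW: BFQV={C,T} ∪ NW={A,G} → {A,C,G,T} (+1)
per-site changes: [3, 3, 3, 3, 3]; total = 15

3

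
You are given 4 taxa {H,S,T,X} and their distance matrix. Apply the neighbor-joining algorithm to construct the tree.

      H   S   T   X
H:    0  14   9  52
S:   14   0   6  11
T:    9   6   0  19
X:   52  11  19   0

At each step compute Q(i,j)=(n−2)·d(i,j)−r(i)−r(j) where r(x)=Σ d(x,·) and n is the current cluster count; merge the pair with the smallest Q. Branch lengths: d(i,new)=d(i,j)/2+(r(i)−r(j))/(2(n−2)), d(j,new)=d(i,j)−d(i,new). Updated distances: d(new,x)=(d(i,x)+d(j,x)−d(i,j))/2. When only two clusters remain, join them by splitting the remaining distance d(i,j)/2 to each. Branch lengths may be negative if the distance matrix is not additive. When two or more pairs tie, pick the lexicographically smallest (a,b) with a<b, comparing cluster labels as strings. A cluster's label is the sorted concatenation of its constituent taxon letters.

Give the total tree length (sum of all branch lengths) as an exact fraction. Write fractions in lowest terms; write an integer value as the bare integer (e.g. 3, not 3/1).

131/4

iteration 1: select H,T (d=9, Q=-91); attach at lengths (59/4, -23/4); label the merged cluster HT
  updated: d(HT,S)=11/2, d(HT,X)=31
iteration 2: select HT,S (d=11/2, Q=-95/2); attach at lengths (51/4, -29/4); label the merged cluster HST
  updated: d(HST,X)=73/4
iteration 3: select HST,X (d=73/4); attach at lengths (73/8, 73/8); label the merged cluster HSTX
final tree: (((H:59/4,T:-23/4):51/4,S:-29/4):73/8,X:73/8)
total length: 131/4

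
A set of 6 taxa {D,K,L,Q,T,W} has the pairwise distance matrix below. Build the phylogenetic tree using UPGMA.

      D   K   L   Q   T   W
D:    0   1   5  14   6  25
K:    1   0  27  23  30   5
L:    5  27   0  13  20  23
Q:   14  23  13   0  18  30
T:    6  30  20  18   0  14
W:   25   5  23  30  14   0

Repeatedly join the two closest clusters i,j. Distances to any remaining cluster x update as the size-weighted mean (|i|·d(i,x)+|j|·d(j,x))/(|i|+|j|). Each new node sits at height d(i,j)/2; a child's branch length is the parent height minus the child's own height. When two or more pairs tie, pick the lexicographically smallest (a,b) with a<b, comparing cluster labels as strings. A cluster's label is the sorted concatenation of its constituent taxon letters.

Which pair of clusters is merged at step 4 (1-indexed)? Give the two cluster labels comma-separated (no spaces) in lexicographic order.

DK,TW

1. join D+K (d=1) ⇒ DK; edges |D|=1/2, |K|=1/2
  updated: d(DK,L)=16, d(DK,Q)=37/2, d(DK,T)=18, d(DK,W)=15
2. join L+Q (d=13) ⇒ LQ; edges |L|=13/2, |Q|=13/2
  updated: d(DK,LQ)=69/4, d(LQ,T)=19, d(LQ,W)=53/2
3. join T+W (d=14) ⇒ TW; edges |T|=7, |W|=7
  updated: d(DK,TW)=33/2, d(LQ,TW)=91/4
4. join DK+TW (d=33/2) ⇒ DKTW; edges |DK|=31/4, |TW|=5/4
  updated: d(DKTW,LQ)=20
5. join DKTW+LQ (d=20) ⇒ DKLQTW; edges |DKTW|=7/4, |LQ|=7/2
final tree: (((D:1/2,K:1/2):31/4,(T:7,W:7):5/4):7/4,(L:13/2,Q:13/2):7/2)
total length: 169/4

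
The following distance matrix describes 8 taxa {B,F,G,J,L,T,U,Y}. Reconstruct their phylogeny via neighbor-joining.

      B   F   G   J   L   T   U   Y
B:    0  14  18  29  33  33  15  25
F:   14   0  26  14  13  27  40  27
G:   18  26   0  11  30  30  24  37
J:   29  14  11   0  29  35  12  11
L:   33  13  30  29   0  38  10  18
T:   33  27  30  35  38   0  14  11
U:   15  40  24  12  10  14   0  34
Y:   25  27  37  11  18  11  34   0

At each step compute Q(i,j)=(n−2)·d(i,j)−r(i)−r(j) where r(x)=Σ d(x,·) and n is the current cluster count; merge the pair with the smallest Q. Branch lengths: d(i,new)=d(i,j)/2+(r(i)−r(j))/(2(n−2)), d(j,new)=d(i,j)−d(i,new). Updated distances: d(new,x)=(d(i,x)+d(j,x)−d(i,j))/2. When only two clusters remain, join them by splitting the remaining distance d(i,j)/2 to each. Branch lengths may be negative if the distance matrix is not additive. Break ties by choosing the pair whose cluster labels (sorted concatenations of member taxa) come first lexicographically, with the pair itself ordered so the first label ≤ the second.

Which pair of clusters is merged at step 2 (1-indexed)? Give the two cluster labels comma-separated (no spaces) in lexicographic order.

L,U

step 1: merge (T,Y) at d=11, Q=-285; branch lengths T→91/12, Y→41/12; new cluster TY
  updated: d(B,TY)=47/2, d(F,TY)=43/2, d(G,TY)=28, d(J,TY)=35/2, d(L,TY)=45/2, d(TY,U)=37/2
step 2: merge (L,U) at d=10, Q=-207; branch lengths L→34/5, U→16/5; new cluster LU
  updated: d(B,LU)=19, d(F,LU)=43/2, d(G,LU)=22, d(J,LU)=31/2, d(LU,TY)=31/2
step 3: merge (G,J) at d=11, Q=-148; branch lengths G→31/4, J→13/4; new cluster GJ
  updated: d(B,GJ)=18, d(F,GJ)=29/2, d(GJ,LU)=53/4, d(GJ,TY)=69/4
step 4: merge (B,F) at d=14, Q=-104; branch lengths B→15/2, F→13/2; new cluster BF
  updated: d(BF,GJ)=37/4, d(BF,LU)=53/4, d(BF,TY)=31/2
step 5: merge (BF,GJ) at d=37/4, Q=-237/4; branch lengths BF→67/16, GJ→81/16; new cluster BFGJ
  updated: d(BFGJ,LU)=69/8, d(BFGJ,TY)=47/4
step 6: merge (BFGJ,LU) at d=69/8, Q=-287/8; branch lengths BFGJ→39/16, LU→99/16; new cluster BFGJLU
  updated: d(BFGJLU,TY)=149/16
step 7: merge (BFGJLU,TY) at d=149/16; branch lengths BFGJLU→149/32, TY→149/32; new cluster BFGJLTUY
final tree: ((((B:15/2,F:13/2):67/16,(G:31/4,J:13/4):81/16):39/16,(L:34/5,U:16/5):99/16):149/32,(T:91/12,Y:41/12):149/32)
total length: 1171/16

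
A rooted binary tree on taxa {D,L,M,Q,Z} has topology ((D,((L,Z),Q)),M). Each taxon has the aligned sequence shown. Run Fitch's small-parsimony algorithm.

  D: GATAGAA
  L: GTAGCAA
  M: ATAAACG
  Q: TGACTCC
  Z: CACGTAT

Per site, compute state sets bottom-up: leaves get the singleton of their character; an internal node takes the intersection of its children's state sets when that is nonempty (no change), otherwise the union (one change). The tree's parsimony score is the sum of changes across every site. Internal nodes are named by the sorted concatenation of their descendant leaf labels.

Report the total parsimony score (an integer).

18

LZ@0: {G} ∪ {C} = {C,G} (union, +1)
LQZ@0: {C,G} ∪ {T} = {C,G,T} (union, +1)
DLQZ@0: {G} ∩ {C,G,T} = {G} (intersection, +0)
DLMQZ@0: {G} ∪ {A} = {A,G} (union, +1)
LZ@1: {T} ∪ {A} = {A,T} (union, +1)
LQZ@1: {A,T} ∪ {G} = {A,G,T} (union, +1)
DLQZ@1: {A} ∩ {A,G,T} = {A} (intersection, +0)
DLMQZ@1: {A} ∪ {T} = {A,T} (union, +1)
LZ@2: {A} ∪ {C} = {A,C} (union, +1)
LQZ@2: {A,C} ∩ {A} = {A} (intersection, +0)
DLQZ@2: {T} ∪ {A} = {A,T} (union, +1)
DLMQZ@2: {A,T} ∩ {A} = {A} (intersection, +0)
LZ@3: {G} ∩ {G} = {G} (intersection, +0)
LQZ@3: {G} ∪ {C} = {C,G} (union, +1)
DLQZ@3: {A} ∪ {C,G} = {A,C,G} (union, +1)
DLMQZ@3: {A,C,G} ∩ {A} = {A} (intersection, +0)
LZ@4: {C} ∪ {T} = {C,T} (union, +1)
LQZ@4: {C,T} ∩ {T} = {T} (intersection, +0)
DLQZ@4: {G} ∪ {T} = {G,T} (union, +1)
DLMQZ@4: {G,T} ∪ {A} = {A,G,T} (union, +1)
LZ@5: {A} ∩ {A} = {A} (intersection, +0)
LQZ@5: {A} ∪ {C} = {A,C} (union, +1)
DLQZ@5: {A} ∩ {A,C} = {A} (intersection, +0)
DLMQZ@5: {A} ∪ {C} = {A,C} (union, +1)
LZ@6: {A} ∪ {T} = {A,T} (union, +1)
LQZ@6: {A,T} ∪ {C} = {A,C,T} (union, +1)
DLQZ@6: {A} ∩ {A,C,T} = {A} (intersection, +0)
DLMQZ@6: {A} ∪ {G} = {A,G} (union, +1)
per-site changes: [3, 3, 2, 2, 3, 2, 3]; total = 18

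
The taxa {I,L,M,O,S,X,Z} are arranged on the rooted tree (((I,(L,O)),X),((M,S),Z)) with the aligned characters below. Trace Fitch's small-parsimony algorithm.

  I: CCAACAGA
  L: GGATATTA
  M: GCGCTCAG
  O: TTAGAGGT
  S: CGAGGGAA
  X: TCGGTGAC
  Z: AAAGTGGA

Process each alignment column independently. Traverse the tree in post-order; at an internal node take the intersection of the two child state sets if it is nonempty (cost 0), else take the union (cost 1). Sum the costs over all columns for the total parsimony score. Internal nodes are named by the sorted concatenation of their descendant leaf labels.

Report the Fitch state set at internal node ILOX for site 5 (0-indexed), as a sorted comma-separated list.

LO@0: {G} ∪ {T} = {G,T} (union, +1)
ILO@0: {C} ∪ {G,T} = {C,G,T} (union, +1)
ILOX@0: {C,G,T} ∩ {T} = {T} (intersection, +0)
MS@0: {G} ∪ {C} = {C,G} (union, +1)
MSZ@0: {C,G} ∪ {A} = {A,C,G} (union, +1)
ILMOSXZ@0: {T} ∪ {A,C,G} = {A,C,G,T} (union, +1)
LO@1: {G} ∪ {T} = {G,T} (union, +1)
ILO@1: {C} ∪ {G,T} = {C,G,T} (union, +1)
ILOX@1: {C,G,T} ∩ {C} = {C} (intersection, +0)
MS@1: {C} ∪ {G} = {C,G} (union, +1)
MSZ@1: {C,G} ∪ {A} = {A,C,G} (union, +1)
ILMOSXZ@1: {C} ∩ {A,C,G} = {C} (intersection, +0)
LO@2: {A} ∩ {A} = {A} (intersection, +0)
ILO@2: {A} ∩ {A} = {A} (intersection, +0)
ILOX@2: {A} ∪ {G} = {A,G} (union, +1)
MS@2: {G} ∪ {A} = {A,G} (union, +1)
MSZ@2: {A,G} ∩ {A} = {A} (intersection, +0)
ILMOSXZ@2: {A,G} ∩ {A} = {A} (intersection, +0)
LO@3: {T} ∪ {G} = {G,T} (union, +1)
ILO@3: {A} ∪ {G,T} = {A,G,T} (union, +1)
ILOX@3: {A,G,T} ∩ {G} = {G} (intersection, +0)
MS@3: {C} ∪ {G} = {C,G} (union, +1)
MSZ@3: {C,G} ∩ {G} = {G} (intersection, +0)
ILMOSXZ@3: {G} ∩ {G} = {G} (intersection, +0)
LO@4: {A} ∩ {A} = {A} (intersection, +0)
ILO@4: {C} ∪ {A} = {A,C} (union, +1)
ILOX@4: {A,C} ∪ {T} = {A,C,T} (union, +1)
MS@4: {T} ∪ {G} = {G,T} (union, +1)
MSZ@4: {G,T} ∩ {T} = {T} (intersection, +0)
ILMOSXZ@4: {A,C,T} ∩ {T} = {T} (intersection, +0)
LO@5: {T} ∪ {G} = {G,T} (union, +1)
ILO@5: {A} ∪ {G,T} = {A,G,T} (union, +1)
ILOX@5: {A,G,T} ∩ {G} = {G} (intersection, +0)
MS@5: {C} ∪ {G} = {C,G} (union, +1)
MSZ@5: {C,G} ∩ {G} = {G} (intersection, +0)
ILMOSXZ@5: {G} ∩ {G} = {G} (intersection, +0)
LO@6: {T} ∪ {G} = {G,T} (union, +1)
ILO@6: {G} ∩ {G,T} = {G} (intersection, +0)
ILOX@6: {G} ∪ {A} = {A,G} (union, +1)
MS@6: {A} ∩ {A} = {A} (intersection, +0)
MSZ@6: {A} ∪ {G} = {A,G} (union, +1)
ILMOSXZ@6: {A,G} ∩ {A,G} = {A,G} (intersection, +0)
LO@7: {A} ∪ {T} = {A,T} (union, +1)
ILO@7: {A} ∩ {A,T} = {A} (intersection, +0)
ILOX@7: {A} ∪ {C} = {A,C} (union, +1)
MS@7: {G} ∪ {A} = {A,G} (union, +1)
MSZ@7: {A,G} ∩ {A} = {A} (intersection, +0)
ILMOSXZ@7: {A,C} ∩ {A} = {A} (intersection, +0)
per-site changes: [5, 4, 2, 3, 3, 3, 3, 3]; total = 26

G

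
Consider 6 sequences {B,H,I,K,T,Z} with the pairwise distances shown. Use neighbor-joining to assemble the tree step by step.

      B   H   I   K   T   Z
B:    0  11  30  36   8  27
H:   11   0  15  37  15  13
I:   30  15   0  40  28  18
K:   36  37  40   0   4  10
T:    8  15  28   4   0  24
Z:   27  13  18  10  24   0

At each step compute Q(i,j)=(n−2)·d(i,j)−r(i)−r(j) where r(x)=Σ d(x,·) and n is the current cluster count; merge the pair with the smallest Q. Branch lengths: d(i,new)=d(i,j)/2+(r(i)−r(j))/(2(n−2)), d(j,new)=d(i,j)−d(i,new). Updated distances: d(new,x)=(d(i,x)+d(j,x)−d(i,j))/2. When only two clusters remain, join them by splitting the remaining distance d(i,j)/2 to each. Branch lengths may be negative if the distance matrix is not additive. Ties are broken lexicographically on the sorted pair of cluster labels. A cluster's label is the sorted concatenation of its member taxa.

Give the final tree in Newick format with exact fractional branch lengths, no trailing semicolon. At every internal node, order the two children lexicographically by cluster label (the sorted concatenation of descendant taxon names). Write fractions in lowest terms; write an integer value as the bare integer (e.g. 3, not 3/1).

1. join K+T (d=4, Q=-190) ⇒ KT; edges |K|=8, |T|=-4
  updated: d(B,KT)=20, d(H,KT)=24, d(I,KT)=32, d(KT,Z)=15
2. join B+KT (d=20, Q=-119) ⇒ BKT; edges |B|=19/2, |KT|=21/2
  updated: d(BKT,H)=15/2, d(BKT,I)=21, d(BKT,Z)=11
3. join BKT+H (d=15/2, Q=-60) ⇒ BHKT; edges |BKT|=19/4, |H|=11/4
  updated: d(BHKT,I)=57/4, d(BHKT,Z)=33/4
4. join BHKT+I (d=57/4, Q=-81/2) ⇒ BHIKT; edges |BHKT|=9/4, |I|=12
  updated: d(BHIKT,Z)=6
5. join BHIKT+Z (d=6) ⇒ BHIKTZ; edges |BHIKT|=3, |Z|=3
final tree: ((((B:19/2,(K:8,T:-4):21/2):19/4,H:11/4):9/4,I:12):3,Z:3)
total length: 207/4

((((B:19/2,(K:8,T:-4):21/2):19/4,H:11/4):9/4,I:12):3,Z:3)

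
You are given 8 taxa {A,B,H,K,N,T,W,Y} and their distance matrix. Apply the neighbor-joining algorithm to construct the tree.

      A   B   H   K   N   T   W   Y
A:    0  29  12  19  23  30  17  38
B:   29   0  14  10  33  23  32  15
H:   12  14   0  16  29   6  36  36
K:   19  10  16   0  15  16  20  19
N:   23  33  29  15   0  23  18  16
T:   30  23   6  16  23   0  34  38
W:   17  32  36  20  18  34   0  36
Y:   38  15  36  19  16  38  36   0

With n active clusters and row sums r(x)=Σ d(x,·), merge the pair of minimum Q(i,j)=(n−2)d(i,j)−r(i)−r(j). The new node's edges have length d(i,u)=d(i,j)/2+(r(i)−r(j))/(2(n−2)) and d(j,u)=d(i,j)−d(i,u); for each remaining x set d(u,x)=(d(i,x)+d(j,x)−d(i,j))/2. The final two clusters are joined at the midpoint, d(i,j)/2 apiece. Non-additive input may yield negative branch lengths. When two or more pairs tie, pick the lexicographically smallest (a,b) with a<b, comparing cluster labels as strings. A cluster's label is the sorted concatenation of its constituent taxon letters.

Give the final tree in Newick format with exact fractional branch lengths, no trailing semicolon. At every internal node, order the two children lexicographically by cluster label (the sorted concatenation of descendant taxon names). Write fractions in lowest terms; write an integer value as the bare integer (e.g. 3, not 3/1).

iteration 1: select H,T (d=6, Q=-283); attach at lengths (5/4, 19/4); label the merged cluster HT
  updated: d(A,HT)=18, d(B,HT)=31/2, d(HT,K)=13, d(HT,N)=23, d(HT,W)=32, d(HT,Y)=34
iteration 2: select B,Y (d=15, Q=-435/2); attach at lengths (103/20, 197/20); label the merged cluster BY
  updated: d(A,BY)=26, d(BY,HT)=69/4, d(BY,K)=7, d(BY,N)=17, d(BY,W)=53/2
iteration 3: select A,W (d=17, Q=-297/2); attach at lengths (115/16, 157/16); label the merged cluster AW
  updated: d(AW,BY)=71/4, d(AW,HT)=33/2, d(AW,K)=11, d(AW,N)=12
iteration 4: select AW,N (d=12, Q=-353/4); attach at lengths (35/8, 61/8); label the merged cluster ANW
  updated: d(ANW,BY)=91/8, d(ANW,HT)=55/4, d(ANW,K)=7
iteration 5: select ANW,HT (d=55/4, Q=-389/8); attach at lengths (125/32, 315/32); label the merged cluster AHNTW
  updated: d(AHNTW,BY)=119/16, d(AHNTW,K)=25/8
iteration 6: select AHNTW,BY (d=119/16, Q=-281/16); attach at lengths (57/32, 181/32); label the merged cluster ABHNTWY
  updated: d(ABHNTWY,K)=43/32
iteration 7: select ABHNTWY,K (d=43/32); attach at lengths (43/64, 43/64); label the merged cluster ABHKNTWY
final tree: (((((A:115/16,W:157/16):35/8,N:61/8):125/32,(H:5/4,T:19/4):315/32):57/32,(B:103/20,Y:197/20):181/32):43/64,K:43/64)
total length: 2321/32

(((((A:115/16,W:157/16):35/8,N:61/8):125/32,(H:5/4,T:19/4):315/32):57/32,(B:103/20,Y:197/20):181/32):43/64,K:43/64)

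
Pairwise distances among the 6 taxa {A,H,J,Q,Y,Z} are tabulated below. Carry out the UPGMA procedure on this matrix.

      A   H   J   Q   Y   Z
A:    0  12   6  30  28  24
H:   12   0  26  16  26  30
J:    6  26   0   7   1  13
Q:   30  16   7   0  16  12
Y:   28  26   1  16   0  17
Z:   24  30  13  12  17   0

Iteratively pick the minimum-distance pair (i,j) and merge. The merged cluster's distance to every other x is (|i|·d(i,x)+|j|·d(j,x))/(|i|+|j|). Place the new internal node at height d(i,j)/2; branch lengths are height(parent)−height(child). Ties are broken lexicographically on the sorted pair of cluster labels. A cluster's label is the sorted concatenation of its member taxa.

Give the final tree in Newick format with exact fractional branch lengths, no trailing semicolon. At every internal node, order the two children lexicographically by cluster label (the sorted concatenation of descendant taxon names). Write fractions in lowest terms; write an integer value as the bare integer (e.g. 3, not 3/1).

1. join J+Y (d=1) ⇒ JY; edges |J|=1/2, |Y|=1/2
  updated: d(A,JY)=17, d(H,JY)=26, d(JY,Q)=23/2, d(JY,Z)=15
2. join JY+Q (d=23/2) ⇒ JQY; edges |JY|=21/4, |Q|=23/4
  updated: d(A,JQY)=64/3, d(H,JQY)=68/3, d(JQY,Z)=14
3. join A+H (d=12) ⇒ AH; edges |A|=6, |H|=6
  updated: d(AH,JQY)=22, d(AH,Z)=27
4. join JQY+Z (d=14) ⇒ JQYZ; edges |JQY|=5/4, |Z|=7
  updated: d(AH,JQYZ)=93/4
5. join AH+JQYZ (d=93/4) ⇒ AHJQYZ; edges |AH|=45/8, |JQYZ|=37/8
final tree: ((A:6,H:6):45/8,(((J:1/2,Y:1/2):21/4,Q:23/4):5/4,Z:7):37/8)
total length: 85/2

((A:6,H:6):45/8,(((J:1/2,Y:1/2):21/4,Q:23/4):5/4,Z:7):37/8)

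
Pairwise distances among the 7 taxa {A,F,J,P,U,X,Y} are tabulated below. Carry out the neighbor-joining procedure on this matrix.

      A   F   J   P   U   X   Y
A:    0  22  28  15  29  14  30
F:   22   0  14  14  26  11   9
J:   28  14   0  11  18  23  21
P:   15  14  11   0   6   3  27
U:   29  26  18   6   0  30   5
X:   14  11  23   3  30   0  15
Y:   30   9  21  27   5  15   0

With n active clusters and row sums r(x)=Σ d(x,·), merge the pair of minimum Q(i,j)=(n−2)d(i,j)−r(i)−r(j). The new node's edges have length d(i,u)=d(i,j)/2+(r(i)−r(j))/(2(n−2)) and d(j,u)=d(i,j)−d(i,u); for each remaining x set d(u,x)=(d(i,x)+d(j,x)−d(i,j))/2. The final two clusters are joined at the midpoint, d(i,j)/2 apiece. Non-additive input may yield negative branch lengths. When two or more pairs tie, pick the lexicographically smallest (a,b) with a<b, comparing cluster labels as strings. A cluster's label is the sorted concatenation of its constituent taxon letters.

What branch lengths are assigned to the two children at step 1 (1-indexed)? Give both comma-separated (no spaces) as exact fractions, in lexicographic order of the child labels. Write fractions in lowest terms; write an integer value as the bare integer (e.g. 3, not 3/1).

1. join U+Y (d=5, Q=-196) ⇒ UY; edges |U|=16/5, |Y|=9/5
  updated: d(A,UY)=27, d(F,UY)=15, d(J,UY)=17, d(P,UY)=14, d(UY,X)=20
2. join A+X (d=14, Q=-121) ⇒ AX; edges |A|=91/8, |X|=21/8
  updated: d(AX,F)=19/2, d(AX,J)=37/2, d(AX,P)=2, d(AX,UY)=33/2
3. join AX+P (d=2, Q=-163/2) ⇒ APX; edges |AX|=23/12, |P|=1/12
  updated: d(APX,F)=43/4, d(APX,J)=55/4, d(APX,UY)=57/4
4. join APX+F (d=43/4, Q=-57) ⇒ AFPX; edges |APX|=41/8, |F|=45/8
  updated: d(AFPX,J)=17/2, d(AFPX,UY)=37/4
5. join AFPX+J (d=17/2, Q=-139/4) ⇒ AFJPX; edges |AFPX|=3/8, |J|=65/8
  updated: d(AFJPX,UY)=71/8
6. join AFJPX+UY (d=71/8) ⇒ AFJPUXY; edges |AFJPX|=71/16, |UY|=71/16
final tree: (((((A:91/8,X:21/8):23/12,P:1/12):41/8,F:45/8):3/8,J:65/8):71/16,(U:16/5,Y:9/5):71/16)
total length: 393/8

16/5,9/5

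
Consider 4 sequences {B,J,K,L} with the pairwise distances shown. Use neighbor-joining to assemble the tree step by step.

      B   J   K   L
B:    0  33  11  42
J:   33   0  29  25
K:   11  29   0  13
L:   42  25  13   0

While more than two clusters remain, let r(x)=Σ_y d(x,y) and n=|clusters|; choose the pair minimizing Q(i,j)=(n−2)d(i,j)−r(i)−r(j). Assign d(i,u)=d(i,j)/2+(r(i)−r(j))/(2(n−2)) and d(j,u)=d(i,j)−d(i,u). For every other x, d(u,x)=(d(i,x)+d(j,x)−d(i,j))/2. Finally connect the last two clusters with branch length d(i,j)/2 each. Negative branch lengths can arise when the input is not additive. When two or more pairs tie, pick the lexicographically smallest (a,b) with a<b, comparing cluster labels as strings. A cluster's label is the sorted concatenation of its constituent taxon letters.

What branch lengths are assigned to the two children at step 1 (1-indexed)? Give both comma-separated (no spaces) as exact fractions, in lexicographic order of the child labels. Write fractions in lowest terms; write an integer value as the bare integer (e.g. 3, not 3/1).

iteration 1: select B,K (d=11, Q=-117); attach at lengths (55/4, -11/4); label the merged cluster BK
  updated: d(BK,J)=51/2, d(BK,L)=22
iteration 2: select BK,J (d=51/2, Q=-145/2); attach at lengths (45/4, 57/4); label the merged cluster BJK
  updated: d(BJK,L)=43/4
iteration 3: select BJK,L (d=43/4); attach at lengths (43/8, 43/8); label the merged cluster BJKL
final tree: (((B:55/4,K:-11/4):45/4,J:57/4):43/8,L:43/8)
total length: 189/4

55/4,-11/4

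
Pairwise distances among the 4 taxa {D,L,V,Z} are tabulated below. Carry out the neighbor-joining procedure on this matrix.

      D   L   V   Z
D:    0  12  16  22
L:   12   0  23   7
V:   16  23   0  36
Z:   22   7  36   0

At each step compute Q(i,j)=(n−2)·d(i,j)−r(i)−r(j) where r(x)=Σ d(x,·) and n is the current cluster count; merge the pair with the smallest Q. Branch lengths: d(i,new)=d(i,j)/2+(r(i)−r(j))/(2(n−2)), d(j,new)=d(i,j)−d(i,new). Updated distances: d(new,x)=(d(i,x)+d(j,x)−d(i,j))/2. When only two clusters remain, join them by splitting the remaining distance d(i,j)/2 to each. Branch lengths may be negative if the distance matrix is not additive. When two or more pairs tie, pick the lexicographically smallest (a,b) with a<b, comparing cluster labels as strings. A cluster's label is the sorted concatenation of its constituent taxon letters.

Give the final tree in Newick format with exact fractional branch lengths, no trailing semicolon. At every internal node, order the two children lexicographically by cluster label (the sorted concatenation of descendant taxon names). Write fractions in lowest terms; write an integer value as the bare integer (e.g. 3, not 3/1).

(((D:7/4,V:57/4):47/4,L:-9/4):37/8,Z:37/8)

1. join D+V (d=16, Q=-93) ⇒ DV; edges |D|=7/4, |V|=57/4
  updated: d(DV,L)=19/2, d(DV,Z)=21
2. join DV+L (d=19/2, Q=-75/2) ⇒ DLV; edges |DV|=47/4, |L|=-9/4
  updated: d(DLV,Z)=37/4
3. join DLV+Z (d=37/4) ⇒ DLVZ; edges |DLV|=37/8, |Z|=37/8
final tree: (((D:7/4,V:57/4):47/4,L:-9/4):37/8,Z:37/8)
total length: 139/4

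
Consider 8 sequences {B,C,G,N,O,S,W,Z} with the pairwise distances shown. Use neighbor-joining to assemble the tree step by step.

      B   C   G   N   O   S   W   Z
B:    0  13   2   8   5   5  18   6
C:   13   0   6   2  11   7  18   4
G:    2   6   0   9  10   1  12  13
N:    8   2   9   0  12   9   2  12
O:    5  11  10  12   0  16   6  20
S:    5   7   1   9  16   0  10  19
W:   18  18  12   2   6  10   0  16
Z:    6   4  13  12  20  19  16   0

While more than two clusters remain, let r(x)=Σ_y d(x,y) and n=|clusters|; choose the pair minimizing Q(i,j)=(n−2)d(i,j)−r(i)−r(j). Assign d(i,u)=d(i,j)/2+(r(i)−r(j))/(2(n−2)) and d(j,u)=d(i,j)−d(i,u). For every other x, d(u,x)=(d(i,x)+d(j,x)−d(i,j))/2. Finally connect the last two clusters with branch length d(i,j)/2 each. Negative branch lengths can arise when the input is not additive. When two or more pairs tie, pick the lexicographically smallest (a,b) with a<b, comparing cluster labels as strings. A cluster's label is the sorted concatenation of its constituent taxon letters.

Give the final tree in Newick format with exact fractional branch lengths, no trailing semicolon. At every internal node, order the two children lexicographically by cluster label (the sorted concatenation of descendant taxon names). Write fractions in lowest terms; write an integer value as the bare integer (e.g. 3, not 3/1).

(((B:11/16,(G:-15/16,S:31/16):37/16):27/16,(C:-5/12,Z:53/12):79/16):37/32,((N:-4/5,W:14/5):15/4,O:17/4):37/32)

iteration 1: select C,Z (d=4, Q=-127); attach at lengths (-5/12, 53/12); label the merged cluster CZ
  updated: d(B,CZ)=15/2, d(CZ,G)=15/2, d(CZ,N)=5, d(CZ,O)=27/2, d(CZ,S)=11, d(CZ,W)=15
iteration 2: select N,W (d=2, Q=-98); attach at lengths (-4/5, 14/5); label the merged cluster NW
  updated: d(B,NW)=12, d(CZ,NW)=9, d(G,NW)=19/2, d(NW,O)=8, d(NW,S)=17/2
iteration 3: select G,S (d=1, Q=-135/2); attach at lengths (-15/16, 31/16); label the merged cluster GS
  updated: d(B,GS)=3, d(CZ,GS)=35/4, d(GS,NW)=17/2, d(GS,O)=25/2
iteration 4: select NW,O (d=8, Q=-105/2); attach at lengths (15/4, 17/4); label the merged cluster NOW
  updated: d(B,NOW)=9/2, d(CZ,NOW)=29/4, d(GS,NOW)=13/2
iteration 5: select B,GS (d=3, Q=-109/4); attach at lengths (11/16, 37/16); label the merged cluster BGS
  updated: d(BGS,CZ)=53/8, d(BGS,NOW)=4
iteration 6: select BGS,CZ (d=53/8, Q=-143/8); attach at lengths (27/16, 79/16); label the merged cluster BCGSZ
  updated: d(BCGSZ,NOW)=37/16
iteration 7: select BCGSZ,NOW (d=37/16); attach at lengths (37/32, 37/32); label the merged cluster BCGNOSWZ
final tree: (((B:11/16,(G:-15/16,S:31/16):37/16):27/16,(C:-5/12,Z:53/12):79/16):37/32,((N:-4/5,W:14/5):15/4,O:17/4):37/32)
total length: 431/16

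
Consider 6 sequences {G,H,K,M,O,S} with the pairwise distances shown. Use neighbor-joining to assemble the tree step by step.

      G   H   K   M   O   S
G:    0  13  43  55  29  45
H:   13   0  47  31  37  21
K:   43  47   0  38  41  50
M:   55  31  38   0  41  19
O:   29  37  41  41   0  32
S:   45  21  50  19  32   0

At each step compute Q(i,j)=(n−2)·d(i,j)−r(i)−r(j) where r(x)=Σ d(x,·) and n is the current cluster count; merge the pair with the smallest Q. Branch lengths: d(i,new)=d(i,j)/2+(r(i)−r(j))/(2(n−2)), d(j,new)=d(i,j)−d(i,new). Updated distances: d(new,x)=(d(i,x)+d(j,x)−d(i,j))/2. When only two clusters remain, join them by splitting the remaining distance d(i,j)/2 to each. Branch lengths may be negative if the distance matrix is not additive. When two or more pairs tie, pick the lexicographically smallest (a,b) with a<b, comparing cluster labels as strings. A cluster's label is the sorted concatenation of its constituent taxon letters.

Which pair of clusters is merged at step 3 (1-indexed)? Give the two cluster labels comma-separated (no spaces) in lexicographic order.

GH,O

step 1: merge (G,H) at d=13, Q=-282; branch lengths G→11, H→2; new cluster GH
  updated: d(GH,K)=77/2, d(GH,M)=73/2, d(GH,O)=53/2, d(GH,S)=53/2
step 2: merge (M,S) at d=19, Q=-205; branch lengths M→32/3, S→25/3; new cluster MS
  updated: d(GH,MS)=22, d(K,MS)=69/2, d(MS,O)=27
step 3: merge (GH,O) at d=53/2, Q=-257/2; branch lengths GH→91/8, O→121/8; new cluster GHO
  updated: d(GHO,K)=53/2, d(GHO,MS)=45/4
step 4: merge (GHO,K) at d=53/2, Q=-289/4; branch lengths GHO→13/8, K→199/8; new cluster GHKO
  updated: d(GHKO,MS)=77/8
step 5: merge (GHKO,MS) at d=77/8; branch lengths GHKO→77/16, MS→77/16; new cluster GHKMOS
final tree: ((((G:11,H:2):91/8,O:121/8):13/8,K:199/8):77/16,(M:32/3,S:25/3):77/16)
total length: 757/8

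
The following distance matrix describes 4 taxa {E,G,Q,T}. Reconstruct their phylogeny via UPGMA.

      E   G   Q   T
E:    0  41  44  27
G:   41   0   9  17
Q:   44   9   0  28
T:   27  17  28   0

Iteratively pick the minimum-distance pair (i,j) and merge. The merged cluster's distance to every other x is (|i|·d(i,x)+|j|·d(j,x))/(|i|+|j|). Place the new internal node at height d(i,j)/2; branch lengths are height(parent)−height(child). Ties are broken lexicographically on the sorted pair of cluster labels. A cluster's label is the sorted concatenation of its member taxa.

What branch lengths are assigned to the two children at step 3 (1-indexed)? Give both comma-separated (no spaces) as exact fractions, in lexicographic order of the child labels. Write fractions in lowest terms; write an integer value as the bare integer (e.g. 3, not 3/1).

56/3,89/12

iteration 1: select G,Q (d=9); attach at lengths (9/2, 9/2); label the merged cluster GQ
  updated: d(E,GQ)=85/2, d(GQ,T)=45/2
iteration 2: select GQ,T (d=45/2); attach at lengths (27/4, 45/4); label the merged cluster GQT
  updated: d(E,GQT)=112/3
iteration 3: select E,GQT (d=112/3); attach at lengths (56/3, 89/12); label the merged cluster EGQT
final tree: (E:56/3,((G:9/2,Q:9/2):27/4,T:45/4):89/12)
total length: 637/12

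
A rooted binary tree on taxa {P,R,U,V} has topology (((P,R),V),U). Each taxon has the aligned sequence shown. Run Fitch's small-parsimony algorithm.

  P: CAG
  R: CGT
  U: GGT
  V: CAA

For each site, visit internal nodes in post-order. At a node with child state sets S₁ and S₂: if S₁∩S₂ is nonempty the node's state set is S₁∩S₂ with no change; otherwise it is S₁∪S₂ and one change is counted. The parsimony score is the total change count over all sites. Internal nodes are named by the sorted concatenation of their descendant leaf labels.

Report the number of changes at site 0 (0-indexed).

[col 0] PR: children P:{C}, R:{C} ∩→ {C}; cost 0
[col 0] PRV: children PR:{C}, V:{C} ∩→ {C}; cost 0
[col 0] PRUV: children PRV:{C}, U:{G} ∪→ {C,G}; cost 1
[col 1] PR: children P:{A}, R:{G} ∪→ {A,G}; cost 1
[col 1] PRV: children PR:{A,G}, V:{A} ∩→ {A}; cost 0
[col 1] PRUV: children PRV:{A}, U:{G} ∪→ {A,G}; cost 1
[col 2] PR: children P:{G}, R:{T} ∪→ {G,T}; cost 1
[col 2] PRV: children PR:{G,T}, V:{A} ∪→ {A,G,T}; cost 1
[col 2] PRUV: children PRV:{A,G,T}, U:{T} ∩→ {T}; cost 0
per-site changes: [1, 2, 2]; total = 5

1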